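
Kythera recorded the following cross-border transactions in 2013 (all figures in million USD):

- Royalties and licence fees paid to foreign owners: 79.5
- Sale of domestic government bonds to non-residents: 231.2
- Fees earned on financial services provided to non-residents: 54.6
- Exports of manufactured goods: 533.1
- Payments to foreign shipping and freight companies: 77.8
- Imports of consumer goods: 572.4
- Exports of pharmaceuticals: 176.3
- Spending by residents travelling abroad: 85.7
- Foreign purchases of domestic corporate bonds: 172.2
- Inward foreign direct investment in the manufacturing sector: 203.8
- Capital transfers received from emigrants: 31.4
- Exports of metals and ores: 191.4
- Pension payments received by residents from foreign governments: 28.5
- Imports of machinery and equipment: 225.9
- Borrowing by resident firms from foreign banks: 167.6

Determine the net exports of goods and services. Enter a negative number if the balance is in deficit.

-85.9

Goods: -225.9 + 533.1 + 191.4 + 176.3 - 572.4 = 102.5
Services: 54.6 - 77.8 - 79.5 - 85.7 = -188.4
Trade balance = 102.5 + (-188.4) = -85.9
(Excluded from the trade balance — financial account: sale of domestic government bonds to non-residents 231.2, foreign purchases of domestic corporate bonds 172.2, inward foreign direct investment in the manufacturing sector 203.8, borrowing by resident firms from foreign banks 167.6; capital account: capital transfers received from emigrants 31.4; secondary income: pension payments received by residents from foreign governments 28.5.)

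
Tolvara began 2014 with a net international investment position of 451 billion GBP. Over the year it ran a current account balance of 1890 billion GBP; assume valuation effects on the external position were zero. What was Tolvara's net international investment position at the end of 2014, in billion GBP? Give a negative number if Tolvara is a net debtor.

With no valuation effects, change in NIIP = current account = 1890
End-of-year NIIP = 451 + 1890 = 2341

2341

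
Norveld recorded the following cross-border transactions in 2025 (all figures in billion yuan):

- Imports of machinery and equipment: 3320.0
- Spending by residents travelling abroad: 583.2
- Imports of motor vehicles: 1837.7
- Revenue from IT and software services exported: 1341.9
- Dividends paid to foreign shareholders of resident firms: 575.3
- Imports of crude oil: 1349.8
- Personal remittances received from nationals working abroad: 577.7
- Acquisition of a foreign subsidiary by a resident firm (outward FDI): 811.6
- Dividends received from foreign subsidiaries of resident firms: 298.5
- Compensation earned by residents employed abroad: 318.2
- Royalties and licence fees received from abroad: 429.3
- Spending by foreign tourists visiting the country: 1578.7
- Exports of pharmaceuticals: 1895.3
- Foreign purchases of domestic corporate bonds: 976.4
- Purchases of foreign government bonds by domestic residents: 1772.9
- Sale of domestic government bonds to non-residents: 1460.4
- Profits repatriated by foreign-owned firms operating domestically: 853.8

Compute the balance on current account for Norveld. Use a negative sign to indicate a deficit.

-2080.2

Goods: 1895.3 - 1349.8 - 1837.7 - 3320.0 = -4612.2
Services: 1578.7 - 583.2 + 429.3 + 1341.9 = 2766.7
Primary income: -853.8 - 575.3 + 298.5 + 318.2 = -812.4
Secondary income: 577.7
Current account = (-4612.2) + 2766.7 + (-812.4) + 577.7 = -2080.2
(Excluded from the current account — financial account: acquisition of a foreign subsidiary by a resident firm (outward FDI) 811.6, foreign purchases of domestic corporate bonds 976.4, purchases of foreign government bonds by domestic residents 1772.9, sale of domestic government bonds to non-residents 1460.4.)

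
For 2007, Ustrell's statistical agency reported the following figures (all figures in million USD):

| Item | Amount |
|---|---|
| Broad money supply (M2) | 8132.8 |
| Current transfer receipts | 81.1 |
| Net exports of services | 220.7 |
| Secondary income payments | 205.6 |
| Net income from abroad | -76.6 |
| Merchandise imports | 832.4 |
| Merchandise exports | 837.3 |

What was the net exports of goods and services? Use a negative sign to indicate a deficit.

Goods balance = 837.3 - 832.4 = 4.9
Services balance = 220.7
Trade balance (goods + services) = 4.9 + 220.7 = 225.6

225.6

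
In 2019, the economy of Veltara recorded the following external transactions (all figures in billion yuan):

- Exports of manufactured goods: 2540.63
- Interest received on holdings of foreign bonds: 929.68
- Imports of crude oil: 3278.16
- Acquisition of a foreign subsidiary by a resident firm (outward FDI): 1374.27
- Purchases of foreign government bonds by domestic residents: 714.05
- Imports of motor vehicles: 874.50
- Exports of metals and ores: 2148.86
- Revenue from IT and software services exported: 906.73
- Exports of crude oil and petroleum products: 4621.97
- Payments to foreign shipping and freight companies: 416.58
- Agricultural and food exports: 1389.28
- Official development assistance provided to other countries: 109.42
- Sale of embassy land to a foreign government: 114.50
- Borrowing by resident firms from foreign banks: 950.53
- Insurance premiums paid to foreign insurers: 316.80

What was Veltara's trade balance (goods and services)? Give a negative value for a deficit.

6721.43

Goods: -874.50 + 2540.63 - 3278.16 + 1389.28 + 4621.97 + 2148.86 = 6548.08
Services: -316.80 - 416.58 + 906.73 = 173.35
Trade balance = 6548.08 + 173.35 = 6721.43
(Excluded from the trade balance — primary income: interest received on holdings of foreign bonds 929.68; financial account: acquisition of a foreign subsidiary by a resident firm (outward FDI) 1374.27, purchases of foreign government bonds by domestic residents 714.05, borrowing by resident firms from foreign banks 950.53; secondary income: official development assistance provided to other countries 109.42; capital account: sale of embassy land to a foreign government 114.50.)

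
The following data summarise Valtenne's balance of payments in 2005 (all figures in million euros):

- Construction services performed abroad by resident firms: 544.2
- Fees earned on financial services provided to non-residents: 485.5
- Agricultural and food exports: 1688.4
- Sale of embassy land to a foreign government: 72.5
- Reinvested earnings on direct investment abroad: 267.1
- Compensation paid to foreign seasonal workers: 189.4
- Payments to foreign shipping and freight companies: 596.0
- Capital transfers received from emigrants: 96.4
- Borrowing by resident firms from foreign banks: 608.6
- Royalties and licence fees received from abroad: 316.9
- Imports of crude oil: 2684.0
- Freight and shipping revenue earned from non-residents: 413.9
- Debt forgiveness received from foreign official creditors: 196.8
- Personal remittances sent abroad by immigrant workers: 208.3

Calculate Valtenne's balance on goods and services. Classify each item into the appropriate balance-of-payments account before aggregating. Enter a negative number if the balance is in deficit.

Goods: 1688.4 - 2684.0 = -995.6
Services: 413.9 + 544.2 + 316.9 - 596.0 + 485.5 = 1164.5
Trade balance = -995.6 + 1164.5 = 168.9
(Excluded from the trade balance — capital account: sale of embassy land to a foreign government 72.5, capital transfers received from emigrants 96.4, debt forgiveness received from foreign official creditors 196.8; primary income: reinvested earnings on direct investment abroad 267.1, compensation paid to foreign seasonal workers 189.4; financial account: borrowing by resident firms from foreign banks 608.6; secondary income: personal remittances sent abroad by immigrant workers 208.3.)

168.9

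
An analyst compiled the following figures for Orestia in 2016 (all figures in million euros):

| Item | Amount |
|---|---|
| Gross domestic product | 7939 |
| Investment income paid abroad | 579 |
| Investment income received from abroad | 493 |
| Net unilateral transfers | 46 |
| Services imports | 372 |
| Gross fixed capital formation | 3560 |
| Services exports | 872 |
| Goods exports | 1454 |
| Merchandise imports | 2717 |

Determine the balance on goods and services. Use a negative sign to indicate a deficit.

-763

Goods balance = 1454 - 2717 = -1263
Services balance = 872 - 372 = 500
Trade balance (goods + services) = -1263 + 500 = -763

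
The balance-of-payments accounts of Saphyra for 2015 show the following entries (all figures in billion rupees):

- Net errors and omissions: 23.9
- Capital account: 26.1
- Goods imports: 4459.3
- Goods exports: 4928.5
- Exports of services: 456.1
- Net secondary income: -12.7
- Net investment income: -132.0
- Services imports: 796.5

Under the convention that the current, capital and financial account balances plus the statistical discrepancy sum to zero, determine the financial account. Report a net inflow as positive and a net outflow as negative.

-34.1

Goods balance = 4928.5 - 4459.3 = 469.2
Services balance = 456.1 - 796.5 = -340.4
Trade balance (goods + services) = 469.2 + (-340.4) = 128.8
Net primary income = -132.0
Net secondary income = -12.7
Current account = 128.8 + (-132.0) + (-12.7) = -15.9
Financial account = -(-15.9 + 26.1 + 23.9) = -34.1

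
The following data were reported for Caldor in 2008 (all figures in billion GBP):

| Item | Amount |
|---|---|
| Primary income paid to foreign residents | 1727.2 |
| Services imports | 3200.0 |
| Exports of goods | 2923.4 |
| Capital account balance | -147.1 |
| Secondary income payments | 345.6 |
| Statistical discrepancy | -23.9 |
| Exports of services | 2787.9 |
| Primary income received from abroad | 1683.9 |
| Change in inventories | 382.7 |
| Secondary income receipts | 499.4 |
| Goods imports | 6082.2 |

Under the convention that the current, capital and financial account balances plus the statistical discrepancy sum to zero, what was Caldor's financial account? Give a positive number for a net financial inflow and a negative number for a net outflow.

3631.4

Goods balance = 2923.4 - 6082.2 = -3158.8
Services balance = 2787.9 - 3200.0 = -412.1
Trade balance (goods + services) = -3158.8 + (-412.1) = -3570.9
Net primary income = 1683.9 - 1727.2 = -43.3
Net secondary income = 499.4 - 345.6 = 153.8
Current account = -3570.9 + (-43.3) + 153.8 = -3460.4
Financial account = -(-3460.4 + (-147.1) + (-23.9)) = 3631.4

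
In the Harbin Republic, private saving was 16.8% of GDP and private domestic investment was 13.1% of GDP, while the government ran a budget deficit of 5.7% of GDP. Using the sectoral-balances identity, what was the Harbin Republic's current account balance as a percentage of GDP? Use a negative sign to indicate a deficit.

By the sectoral-balances identity, CA = (S_private - I) + (T - G).
Private balance = 16.8 - 13.1 = 3.7
Government balance (T - G) = -5.7
CA = 3.7 + (-5.7) = -2.0

-2.0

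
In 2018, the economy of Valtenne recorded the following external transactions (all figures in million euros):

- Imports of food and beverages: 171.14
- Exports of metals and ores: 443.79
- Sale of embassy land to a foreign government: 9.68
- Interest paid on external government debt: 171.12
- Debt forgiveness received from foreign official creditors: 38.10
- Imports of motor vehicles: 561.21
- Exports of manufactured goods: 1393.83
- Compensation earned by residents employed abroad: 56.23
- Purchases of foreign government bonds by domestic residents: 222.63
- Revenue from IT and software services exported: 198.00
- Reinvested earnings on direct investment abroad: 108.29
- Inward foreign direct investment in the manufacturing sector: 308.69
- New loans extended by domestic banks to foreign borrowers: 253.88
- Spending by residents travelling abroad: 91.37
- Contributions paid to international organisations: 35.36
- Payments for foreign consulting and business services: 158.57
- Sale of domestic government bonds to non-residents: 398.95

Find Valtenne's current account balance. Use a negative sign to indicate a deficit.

1011.37

Goods: 1393.83 - 561.21 + 443.79 - 171.14 = 1105.27
Services: -158.57 - 91.37 + 198.00 = -51.94
Primary income: 108.29 + 56.23 - 171.12 = -6.60
Secondary income: -35.36
Current account = 1105.27 + (-51.94) + (-6.60) + (-35.36) = 1011.37
(Excluded from the current account — capital account: sale of embassy land to a foreign government 9.68, debt forgiveness received from foreign official creditors 38.10; financial account: purchases of foreign government bonds by domestic residents 222.63, inward foreign direct investment in the manufacturing sector 308.69, new loans extended by domestic banks to foreign borrowers 253.88, sale of domestic government bonds to non-residents 398.95.)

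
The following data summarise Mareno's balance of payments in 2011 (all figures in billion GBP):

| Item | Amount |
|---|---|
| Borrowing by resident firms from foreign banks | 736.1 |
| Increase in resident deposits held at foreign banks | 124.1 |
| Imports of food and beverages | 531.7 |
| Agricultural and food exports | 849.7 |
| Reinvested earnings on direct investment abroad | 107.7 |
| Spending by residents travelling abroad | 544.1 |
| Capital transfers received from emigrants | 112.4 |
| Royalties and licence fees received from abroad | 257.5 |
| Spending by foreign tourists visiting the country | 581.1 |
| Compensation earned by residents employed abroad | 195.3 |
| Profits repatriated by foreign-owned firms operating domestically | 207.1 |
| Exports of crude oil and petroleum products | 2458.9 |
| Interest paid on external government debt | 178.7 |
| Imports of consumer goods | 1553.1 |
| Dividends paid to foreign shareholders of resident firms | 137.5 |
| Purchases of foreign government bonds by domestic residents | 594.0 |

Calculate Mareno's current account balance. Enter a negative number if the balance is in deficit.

1298.0

Goods: -1553.1 + 849.7 - 531.7 + 2458.9 = 1223.8
Services: -544.1 + 581.1 + 257.5 = 294.5
Primary income: -137.5 - 207.1 + 107.7 + 195.3 - 178.7 = -220.3
Current account = 1223.8 + 294.5 + (-220.3) = 1298.0
(Excluded from the current account — financial account: borrowing by resident firms from foreign banks 736.1, increase in resident deposits held at foreign banks 124.1, purchases of foreign government bonds by domestic residents 594.0; capital account: capital transfers received from emigrants 112.4.)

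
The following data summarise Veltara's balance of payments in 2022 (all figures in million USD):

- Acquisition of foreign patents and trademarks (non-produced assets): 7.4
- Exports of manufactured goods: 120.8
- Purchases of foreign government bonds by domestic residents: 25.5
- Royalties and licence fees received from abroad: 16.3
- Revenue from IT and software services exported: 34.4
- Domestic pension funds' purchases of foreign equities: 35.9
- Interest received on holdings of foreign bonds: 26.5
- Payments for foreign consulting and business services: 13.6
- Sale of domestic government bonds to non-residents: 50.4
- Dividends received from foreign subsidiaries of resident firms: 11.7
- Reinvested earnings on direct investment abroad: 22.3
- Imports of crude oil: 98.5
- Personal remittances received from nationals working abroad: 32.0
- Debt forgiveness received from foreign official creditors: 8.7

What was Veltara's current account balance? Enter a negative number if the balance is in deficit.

Goods: 120.8 - 98.5 = 22.3
Services: -13.6 + 16.3 + 34.4 = 37.1
Primary income: 11.7 + 22.3 + 26.5 = 60.5
Secondary income: 32.0
Current account = 22.3 + 37.1 + 60.5 + 32.0 = 151.9
(Excluded from the current account — capital account: acquisition of foreign patents and trademarks (non-produced assets) 7.4, debt forgiveness received from foreign official creditors 8.7; financial account: purchases of foreign government bonds by domestic residents 25.5, domestic pension funds' purchases of foreign equities 35.9, sale of domestic government bonds to non-residents 50.4.)

151.9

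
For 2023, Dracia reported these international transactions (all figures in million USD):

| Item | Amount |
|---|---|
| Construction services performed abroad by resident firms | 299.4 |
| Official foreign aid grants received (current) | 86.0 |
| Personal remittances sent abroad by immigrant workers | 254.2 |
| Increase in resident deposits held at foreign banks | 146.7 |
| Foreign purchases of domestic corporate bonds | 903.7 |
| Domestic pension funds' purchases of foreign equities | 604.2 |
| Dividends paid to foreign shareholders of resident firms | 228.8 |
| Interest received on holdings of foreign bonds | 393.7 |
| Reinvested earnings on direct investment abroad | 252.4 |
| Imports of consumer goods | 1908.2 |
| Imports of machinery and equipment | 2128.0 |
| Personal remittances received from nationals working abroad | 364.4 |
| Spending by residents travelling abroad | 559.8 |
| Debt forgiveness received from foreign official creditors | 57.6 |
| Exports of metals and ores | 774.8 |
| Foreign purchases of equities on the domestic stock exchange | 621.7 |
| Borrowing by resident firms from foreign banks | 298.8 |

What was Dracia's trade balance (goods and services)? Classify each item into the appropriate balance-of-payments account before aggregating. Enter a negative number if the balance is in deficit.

-3521.8

Goods: -1908.2 - 2128.0 + 774.8 = -3261.4
Services: -559.8 + 299.4 = -260.4
Trade balance = -3261.4 + (-260.4) = -3521.8
(Excluded from the trade balance — secondary income: official foreign aid grants received (current) 86.0, personal remittances sent abroad by immigrant workers 254.2, personal remittances received from nationals working abroad 364.4; financial account: increase in resident deposits held at foreign banks 146.7, foreign purchases of domestic corporate bonds 903.7, domestic pension funds' purchases of foreign equities 604.2, foreign purchases of equities on the domestic stock exchange 621.7, borrowing by resident firms from foreign banks 298.8; primary income: dividends paid to foreign shareholders of resident firms 228.8, interest received on holdings of foreign bonds 393.7, reinvested earnings on direct investment abroad 252.4; capital account: debt forgiveness received from foreign official creditors 57.6.)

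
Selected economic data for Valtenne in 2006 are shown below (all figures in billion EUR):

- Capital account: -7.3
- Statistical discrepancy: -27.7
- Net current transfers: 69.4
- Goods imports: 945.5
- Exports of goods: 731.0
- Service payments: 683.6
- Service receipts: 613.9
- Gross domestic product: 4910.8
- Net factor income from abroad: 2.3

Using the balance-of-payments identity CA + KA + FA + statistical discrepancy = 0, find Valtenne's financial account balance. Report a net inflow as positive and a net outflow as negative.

Goods balance = 731.0 - 945.5 = -214.5
Services balance = 613.9 - 683.6 = -69.7
Trade balance (goods + services) = -214.5 + (-69.7) = -284.2
Net primary income = 2.3
Net secondary income = 69.4
Current account = -284.2 + 2.3 + 69.4 = -212.5
Financial account = -(-212.5 + (-7.3) + (-27.7)) = 247.5

247.5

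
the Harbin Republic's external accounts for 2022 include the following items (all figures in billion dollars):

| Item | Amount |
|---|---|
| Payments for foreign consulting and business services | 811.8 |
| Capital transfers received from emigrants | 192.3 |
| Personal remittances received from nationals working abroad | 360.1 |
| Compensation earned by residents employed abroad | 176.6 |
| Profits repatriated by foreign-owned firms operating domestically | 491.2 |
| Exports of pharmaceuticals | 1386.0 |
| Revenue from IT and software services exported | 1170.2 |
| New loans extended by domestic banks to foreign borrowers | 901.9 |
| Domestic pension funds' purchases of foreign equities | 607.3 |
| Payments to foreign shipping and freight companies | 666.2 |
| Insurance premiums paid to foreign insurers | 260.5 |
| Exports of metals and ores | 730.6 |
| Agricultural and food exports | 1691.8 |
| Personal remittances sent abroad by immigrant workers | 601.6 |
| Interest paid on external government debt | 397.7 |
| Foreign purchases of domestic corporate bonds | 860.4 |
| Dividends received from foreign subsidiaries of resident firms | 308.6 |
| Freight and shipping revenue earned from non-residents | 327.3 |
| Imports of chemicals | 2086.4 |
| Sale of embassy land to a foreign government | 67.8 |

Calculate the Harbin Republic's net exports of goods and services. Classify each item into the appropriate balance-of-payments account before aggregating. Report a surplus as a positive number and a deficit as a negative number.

Goods: 1691.8 - 2086.4 + 1386.0 + 730.6 = 1722.0
Services: 327.3 - 260.5 + 1170.2 - 811.8 - 666.2 = -241.0
Trade balance = 1722.0 + (-241.0) = 1481.0
(Excluded from the trade balance — capital account: capital transfers received from emigrants 192.3, sale of embassy land to a foreign government 67.8; secondary income: personal remittances received from nationals working abroad 360.1, personal remittances sent abroad by immigrant workers 601.6; primary income: compensation earned by residents employed abroad 176.6, profits repatriated by foreign-owned firms operating domestically 491.2, interest paid on external government debt 397.7, dividends received from foreign subsidiaries of resident firms 308.6; financial account: new loans extended by domestic banks to foreign borrowers 901.9, domestic pension funds' purchases of foreign equities 607.3, foreign purchases of domestic corporate bonds 860.4.)

1481.0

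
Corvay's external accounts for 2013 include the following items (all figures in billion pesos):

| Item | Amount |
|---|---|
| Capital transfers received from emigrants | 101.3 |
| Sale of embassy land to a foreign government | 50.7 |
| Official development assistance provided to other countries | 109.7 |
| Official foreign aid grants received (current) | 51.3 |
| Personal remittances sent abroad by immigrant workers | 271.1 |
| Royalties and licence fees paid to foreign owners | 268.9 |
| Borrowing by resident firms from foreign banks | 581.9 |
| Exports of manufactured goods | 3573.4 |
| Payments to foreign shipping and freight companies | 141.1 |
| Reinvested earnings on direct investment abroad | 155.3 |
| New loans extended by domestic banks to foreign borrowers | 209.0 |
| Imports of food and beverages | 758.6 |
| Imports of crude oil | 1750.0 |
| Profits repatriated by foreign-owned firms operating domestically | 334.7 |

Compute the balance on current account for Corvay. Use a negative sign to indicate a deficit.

Goods: 3573.4 - 1750.0 - 758.6 = 1064.8
Services: -141.1 - 268.9 = -410.0
Primary income: -334.7 + 155.3 = -179.4
Secondary income: -109.7 + 51.3 - 271.1 = -329.5
Current account = 1064.8 + (-410.0) + (-179.4) + (-329.5) = 145.9
(Excluded from the current account — capital account: capital transfers received from emigrants 101.3, sale of embassy land to a foreign government 50.7; financial account: borrowing by resident firms from foreign banks 581.9, new loans extended by domestic banks to foreign borrowers 209.0.)

145.9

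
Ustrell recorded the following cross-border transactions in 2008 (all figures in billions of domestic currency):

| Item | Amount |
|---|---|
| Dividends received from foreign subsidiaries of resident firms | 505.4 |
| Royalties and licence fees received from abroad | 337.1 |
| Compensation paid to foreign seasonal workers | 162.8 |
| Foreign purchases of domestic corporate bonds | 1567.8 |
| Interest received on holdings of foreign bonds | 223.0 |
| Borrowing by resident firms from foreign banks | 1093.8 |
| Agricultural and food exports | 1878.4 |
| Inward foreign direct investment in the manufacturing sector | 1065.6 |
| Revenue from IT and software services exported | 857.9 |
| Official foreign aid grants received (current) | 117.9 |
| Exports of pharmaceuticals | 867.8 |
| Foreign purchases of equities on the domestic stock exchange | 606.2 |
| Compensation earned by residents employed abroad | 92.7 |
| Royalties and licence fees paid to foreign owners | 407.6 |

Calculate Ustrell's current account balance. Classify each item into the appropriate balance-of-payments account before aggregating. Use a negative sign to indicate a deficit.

4309.8

Goods: 1878.4 + 867.8 = 2746.2
Services: 857.9 + 337.1 - 407.6 = 787.4
Primary income: 92.7 - 162.8 + 223.0 + 505.4 = 658.3
Secondary income: 117.9
Current account = 2746.2 + 787.4 + 658.3 + 117.9 = 4309.8
(Excluded from the current account — financial account: foreign purchases of domestic corporate bonds 1567.8, borrowing by resident firms from foreign banks 1093.8, inward foreign direct investment in the manufacturing sector 1065.6, foreign purchases of equities on the domestic stock exchange 606.2.)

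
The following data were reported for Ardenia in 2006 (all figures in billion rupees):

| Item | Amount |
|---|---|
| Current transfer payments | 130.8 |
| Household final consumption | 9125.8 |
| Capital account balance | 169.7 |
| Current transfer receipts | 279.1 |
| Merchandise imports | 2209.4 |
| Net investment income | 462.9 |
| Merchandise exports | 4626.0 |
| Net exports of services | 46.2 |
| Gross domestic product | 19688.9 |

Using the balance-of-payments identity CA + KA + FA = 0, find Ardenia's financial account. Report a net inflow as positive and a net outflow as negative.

Goods balance = 4626.0 - 2209.4 = 2416.6
Services balance = 46.2
Trade balance (goods + services) = 2416.6 + 46.2 = 2462.8
Net primary income = 462.9
Net secondary income = 279.1 - 130.8 = 148.3
Current account = 2462.8 + 462.9 + 148.3 = 3074.0
Financial account = -(3074.0 + 169.7) = -3243.7

-3243.7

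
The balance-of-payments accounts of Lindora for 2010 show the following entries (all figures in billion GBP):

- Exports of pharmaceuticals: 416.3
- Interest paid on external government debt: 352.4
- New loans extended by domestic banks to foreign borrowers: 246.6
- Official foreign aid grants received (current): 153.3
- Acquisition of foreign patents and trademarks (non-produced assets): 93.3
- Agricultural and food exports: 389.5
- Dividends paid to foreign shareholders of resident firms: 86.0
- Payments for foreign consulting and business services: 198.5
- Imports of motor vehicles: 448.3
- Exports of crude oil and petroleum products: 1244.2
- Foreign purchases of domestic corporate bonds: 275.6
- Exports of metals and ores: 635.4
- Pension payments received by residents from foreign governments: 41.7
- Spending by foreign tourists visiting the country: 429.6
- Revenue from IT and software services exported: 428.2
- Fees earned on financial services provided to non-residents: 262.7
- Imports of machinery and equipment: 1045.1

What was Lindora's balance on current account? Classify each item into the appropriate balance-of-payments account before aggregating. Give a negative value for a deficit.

1870.6

Goods: 416.3 - 1045.1 - 448.3 + 389.5 + 635.4 + 1244.2 = 1192.0
Services: 262.7 + 428.2 - 198.5 + 429.6 = 922.0
Primary income: -352.4 - 86.0 = -438.4
Secondary income: 41.7 + 153.3 = 195.0
Current account = 1192.0 + 922.0 + (-438.4) + 195.0 = 1870.6
(Excluded from the current account — financial account: new loans extended by domestic banks to foreign borrowers 246.6, foreign purchases of domestic corporate bonds 275.6; capital account: acquisition of foreign patents and trademarks (non-produced assets) 93.3.)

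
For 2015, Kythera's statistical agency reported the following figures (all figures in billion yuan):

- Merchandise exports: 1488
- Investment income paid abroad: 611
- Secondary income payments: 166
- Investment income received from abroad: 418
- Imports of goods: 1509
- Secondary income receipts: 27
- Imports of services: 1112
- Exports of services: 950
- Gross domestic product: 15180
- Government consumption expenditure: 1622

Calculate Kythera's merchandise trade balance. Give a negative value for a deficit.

-21

Goods balance = 1488 - 1509 = -21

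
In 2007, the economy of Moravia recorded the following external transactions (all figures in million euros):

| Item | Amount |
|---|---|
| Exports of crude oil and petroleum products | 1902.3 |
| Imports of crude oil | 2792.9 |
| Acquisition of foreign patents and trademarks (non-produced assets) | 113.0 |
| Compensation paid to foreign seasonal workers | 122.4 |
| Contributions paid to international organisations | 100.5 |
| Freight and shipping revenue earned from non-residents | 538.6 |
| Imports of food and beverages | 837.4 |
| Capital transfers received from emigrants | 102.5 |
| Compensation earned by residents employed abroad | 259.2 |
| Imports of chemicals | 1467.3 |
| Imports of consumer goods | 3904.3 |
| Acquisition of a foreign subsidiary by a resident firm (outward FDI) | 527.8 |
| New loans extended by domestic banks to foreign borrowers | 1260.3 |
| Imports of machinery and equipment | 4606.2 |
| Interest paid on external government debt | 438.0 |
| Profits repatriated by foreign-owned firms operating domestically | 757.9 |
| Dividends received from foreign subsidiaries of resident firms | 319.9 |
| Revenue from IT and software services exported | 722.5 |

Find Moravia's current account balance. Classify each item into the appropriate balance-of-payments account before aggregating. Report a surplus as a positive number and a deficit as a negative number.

Goods: -837.4 - 4606.2 - 2792.9 - 3904.3 - 1467.3 + 1902.3 = -11705.8
Services: 538.6 + 722.5 = 1261.1
Primary income: -757.9 - 438.0 + 259.2 - 122.4 + 319.9 = -739.2
Secondary income: -100.5
Current account = (-11705.8) + 1261.1 + (-739.2) + (-100.5) = -11284.4
(Excluded from the current account — capital account: acquisition of foreign patents and trademarks (non-produced assets) 113.0, capital transfers received from emigrants 102.5; financial account: acquisition of a foreign subsidiary by a resident firm (outward FDI) 527.8, new loans extended by domestic banks to foreign borrowers 1260.3.)

-11284.4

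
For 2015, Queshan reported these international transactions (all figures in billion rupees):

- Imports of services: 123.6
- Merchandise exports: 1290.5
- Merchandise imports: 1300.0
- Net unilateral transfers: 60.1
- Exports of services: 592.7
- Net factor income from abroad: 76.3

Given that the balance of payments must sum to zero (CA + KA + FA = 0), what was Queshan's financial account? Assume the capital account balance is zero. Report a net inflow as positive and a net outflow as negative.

Goods balance = 1290.5 - 1300.0 = -9.5
Services balance = 592.7 - 123.6 = 469.1
Trade balance (goods + services) = -9.5 + 469.1 = 459.6
Net primary income = 76.3
Net secondary income = 60.1
Current account = 459.6 + 76.3 + 60.1 = 596.0
Financial account = -(596.0) = -596.0

-596.0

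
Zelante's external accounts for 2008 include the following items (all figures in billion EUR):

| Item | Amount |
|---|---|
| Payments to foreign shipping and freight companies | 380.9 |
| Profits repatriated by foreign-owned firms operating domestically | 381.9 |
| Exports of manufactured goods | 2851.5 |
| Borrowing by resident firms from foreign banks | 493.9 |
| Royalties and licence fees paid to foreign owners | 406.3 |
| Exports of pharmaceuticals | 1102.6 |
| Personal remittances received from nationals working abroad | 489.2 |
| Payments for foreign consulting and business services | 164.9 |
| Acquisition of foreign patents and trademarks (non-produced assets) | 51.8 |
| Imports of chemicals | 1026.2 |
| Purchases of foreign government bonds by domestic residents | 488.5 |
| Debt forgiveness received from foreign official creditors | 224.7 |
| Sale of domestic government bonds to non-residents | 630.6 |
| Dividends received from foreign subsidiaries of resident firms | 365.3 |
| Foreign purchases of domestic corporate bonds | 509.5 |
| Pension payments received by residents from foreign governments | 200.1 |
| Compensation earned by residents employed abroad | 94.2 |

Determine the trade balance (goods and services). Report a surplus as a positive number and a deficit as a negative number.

1975.8

Goods: -1026.2 + 2851.5 + 1102.6 = 2927.9
Services: -380.9 - 406.3 - 164.9 = -952.1
Trade balance = 2927.9 + (-952.1) = 1975.8
(Excluded from the trade balance — primary income: profits repatriated by foreign-owned firms operating domestically 381.9, dividends received from foreign subsidiaries of resident firms 365.3, compensation earned by residents employed abroad 94.2; financial account: borrowing by resident firms from foreign banks 493.9, purchases of foreign government bonds by domestic residents 488.5, sale of domestic government bonds to non-residents 630.6, foreign purchases of domestic corporate bonds 509.5; secondary income: personal remittances received from nationals working abroad 489.2, pension payments received by residents from foreign governments 200.1; capital account: acquisition of foreign patents and trademarks (non-produced assets) 51.8, debt forgiveness received from foreign official creditors 224.7.)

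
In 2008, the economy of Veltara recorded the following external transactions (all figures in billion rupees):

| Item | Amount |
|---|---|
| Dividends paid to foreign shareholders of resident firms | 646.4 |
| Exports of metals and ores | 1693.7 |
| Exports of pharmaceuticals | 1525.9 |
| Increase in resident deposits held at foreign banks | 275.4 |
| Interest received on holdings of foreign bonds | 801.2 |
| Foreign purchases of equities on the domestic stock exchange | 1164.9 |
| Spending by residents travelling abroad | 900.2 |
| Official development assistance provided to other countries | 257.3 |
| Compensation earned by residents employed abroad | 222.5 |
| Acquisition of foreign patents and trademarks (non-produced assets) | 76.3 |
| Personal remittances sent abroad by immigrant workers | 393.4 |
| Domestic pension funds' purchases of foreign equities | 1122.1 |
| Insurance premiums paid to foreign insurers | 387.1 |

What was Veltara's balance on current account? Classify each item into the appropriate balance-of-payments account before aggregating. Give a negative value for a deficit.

1658.9

Goods: 1693.7 + 1525.9 = 3219.6
Services: -900.2 - 387.1 = -1287.3
Primary income: 801.2 + 222.5 - 646.4 = 377.3
Secondary income: -257.3 - 393.4 = -650.7
Current account = 3219.6 + (-1287.3) + 377.3 + (-650.7) = 1658.9
(Excluded from the current account — financial account: increase in resident deposits held at foreign banks 275.4, foreign purchases of equities on the domestic stock exchange 1164.9, domestic pension funds' purchases of foreign equities 1122.1; capital account: acquisition of foreign patents and trademarks (non-produced assets) 76.3.)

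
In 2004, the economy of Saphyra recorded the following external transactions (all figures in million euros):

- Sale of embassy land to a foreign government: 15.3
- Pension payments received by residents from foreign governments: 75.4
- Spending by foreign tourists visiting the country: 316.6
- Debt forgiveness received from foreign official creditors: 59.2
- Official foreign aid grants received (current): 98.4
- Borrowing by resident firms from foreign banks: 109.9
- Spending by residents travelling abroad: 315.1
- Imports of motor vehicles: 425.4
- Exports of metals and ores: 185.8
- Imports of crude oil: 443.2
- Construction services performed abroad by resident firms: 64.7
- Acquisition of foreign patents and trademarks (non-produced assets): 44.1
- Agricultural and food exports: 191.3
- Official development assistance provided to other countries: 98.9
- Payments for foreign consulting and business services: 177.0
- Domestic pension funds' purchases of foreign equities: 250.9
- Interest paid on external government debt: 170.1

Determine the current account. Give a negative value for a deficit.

Goods: -425.4 - 443.2 + 185.8 + 191.3 = -491.5
Services: 64.7 + 316.6 - 177.0 - 315.1 = -110.8
Primary income: -170.1
Secondary income: 98.4 + 75.4 - 98.9 = 74.9
Current account = (-491.5) + (-110.8) + (-170.1) + 74.9 = -697.5
(Excluded from the current account — capital account: sale of embassy land to a foreign government 15.3, debt forgiveness received from foreign official creditors 59.2, acquisition of foreign patents and trademarks (non-produced assets) 44.1; financial account: borrowing by resident firms from foreign banks 109.9, domestic pension funds' purchases of foreign equities 250.9.)

-697.5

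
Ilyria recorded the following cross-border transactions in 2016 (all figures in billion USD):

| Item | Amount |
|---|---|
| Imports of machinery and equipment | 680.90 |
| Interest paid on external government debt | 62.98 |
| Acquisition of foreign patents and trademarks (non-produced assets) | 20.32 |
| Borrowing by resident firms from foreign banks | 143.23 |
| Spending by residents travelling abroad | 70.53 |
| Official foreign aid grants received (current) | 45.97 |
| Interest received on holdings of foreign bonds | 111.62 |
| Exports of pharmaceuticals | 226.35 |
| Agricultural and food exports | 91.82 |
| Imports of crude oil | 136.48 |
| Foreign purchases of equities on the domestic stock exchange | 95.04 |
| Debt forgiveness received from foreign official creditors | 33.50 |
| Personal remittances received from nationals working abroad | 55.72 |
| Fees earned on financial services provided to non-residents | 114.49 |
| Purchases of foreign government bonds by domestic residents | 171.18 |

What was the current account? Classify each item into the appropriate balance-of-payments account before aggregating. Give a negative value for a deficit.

Goods: -136.48 + 226.35 - 680.90 + 91.82 = -499.21
Services: 114.49 - 70.53 = 43.96
Primary income: -62.98 + 111.62 = 48.64
Secondary income: 45.97 + 55.72 = 101.69
Current account = (-499.21) + 43.96 + 48.64 + 101.69 = -304.92
(Excluded from the current account — capital account: acquisition of foreign patents and trademarks (non-produced assets) 20.32, debt forgiveness received from foreign official creditors 33.50; financial account: borrowing by resident firms from foreign banks 143.23, foreign purchases of equities on the domestic stock exchange 95.04, purchases of foreign government bonds by domestic residents 171.18.)

-304.92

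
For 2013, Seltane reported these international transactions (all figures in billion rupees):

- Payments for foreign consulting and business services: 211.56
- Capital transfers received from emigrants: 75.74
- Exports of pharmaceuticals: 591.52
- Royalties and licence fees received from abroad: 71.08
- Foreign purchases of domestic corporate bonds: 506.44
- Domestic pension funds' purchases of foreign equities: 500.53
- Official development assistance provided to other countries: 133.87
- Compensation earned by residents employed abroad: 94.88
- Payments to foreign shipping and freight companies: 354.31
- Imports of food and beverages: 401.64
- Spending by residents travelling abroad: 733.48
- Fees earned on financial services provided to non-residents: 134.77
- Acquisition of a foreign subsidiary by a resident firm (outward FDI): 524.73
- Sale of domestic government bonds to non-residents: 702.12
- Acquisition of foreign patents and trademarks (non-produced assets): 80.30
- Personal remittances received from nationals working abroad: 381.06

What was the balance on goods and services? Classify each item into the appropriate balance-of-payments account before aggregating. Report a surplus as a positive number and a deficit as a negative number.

Goods: 591.52 - 401.64 = 189.88
Services: 71.08 - 211.56 + 134.77 - 733.48 - 354.31 = -1093.50
Trade balance = 189.88 + (-1093.50) = -903.62
(Excluded from the trade balance — capital account: capital transfers received from emigrants 75.74, acquisition of foreign patents and trademarks (non-produced assets) 80.30; financial account: foreign purchases of domestic corporate bonds 506.44, domestic pension funds' purchases of foreign equities 500.53, acquisition of a foreign subsidiary by a resident firm (outward FDI) 524.73, sale of domestic government bonds to non-residents 702.12; secondary income: official development assistance provided to other countries 133.87, personal remittances received from nationals working abroad 381.06; primary income: compensation earned by residents employed abroad 94.88.)

-903.62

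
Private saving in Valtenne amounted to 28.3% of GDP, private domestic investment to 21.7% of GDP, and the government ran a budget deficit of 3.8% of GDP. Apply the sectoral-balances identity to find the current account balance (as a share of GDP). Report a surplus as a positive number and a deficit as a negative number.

By the sectoral-balances identity, CA = (S_private - I) + (T - G).
Private balance = 28.3 - 21.7 = 6.6
Government balance (T - G) = -3.8
CA = 6.6 + (-3.8) = 2.8

2.8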